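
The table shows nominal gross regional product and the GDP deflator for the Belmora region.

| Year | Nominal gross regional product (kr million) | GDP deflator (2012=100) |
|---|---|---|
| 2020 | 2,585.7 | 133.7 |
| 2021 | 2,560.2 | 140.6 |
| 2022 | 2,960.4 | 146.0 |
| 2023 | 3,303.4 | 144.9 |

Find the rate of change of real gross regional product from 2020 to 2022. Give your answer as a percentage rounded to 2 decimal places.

4.85%

Real gross regional product 2020 = 2585.7/1.337 = 1933.96.
Real gross regional product 2022 = 2960.4/1.460 = 2027.67.
Change = 2027.67/1933.96 − 1 = 0.0485.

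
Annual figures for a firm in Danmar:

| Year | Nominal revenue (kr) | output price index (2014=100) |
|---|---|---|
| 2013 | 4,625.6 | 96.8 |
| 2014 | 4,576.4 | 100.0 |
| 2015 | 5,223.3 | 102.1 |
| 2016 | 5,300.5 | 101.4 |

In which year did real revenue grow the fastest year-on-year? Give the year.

2014: real = 4576.4/1.000 = 4576.40; growth vs 2013 (4778.51) = -4.23%.
2015: real = 5223.3/1.021 = 5115.87; growth vs 2014 (4576.40) = 11.79%.
2016: real = 5300.5/1.014 = 5227.32; growth vs 2015 (5115.87) = 2.18%.

2015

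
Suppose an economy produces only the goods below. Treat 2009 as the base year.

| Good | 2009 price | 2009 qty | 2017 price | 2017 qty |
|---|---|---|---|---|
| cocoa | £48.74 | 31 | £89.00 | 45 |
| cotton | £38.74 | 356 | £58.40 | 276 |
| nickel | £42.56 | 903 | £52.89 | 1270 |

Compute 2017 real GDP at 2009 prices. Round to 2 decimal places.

Real GDP 2017 = Σ (p_2009 × q_2017) = 48.74·45 + 38.74·276 + 42.56·1270 = 66936.74.

£66936.74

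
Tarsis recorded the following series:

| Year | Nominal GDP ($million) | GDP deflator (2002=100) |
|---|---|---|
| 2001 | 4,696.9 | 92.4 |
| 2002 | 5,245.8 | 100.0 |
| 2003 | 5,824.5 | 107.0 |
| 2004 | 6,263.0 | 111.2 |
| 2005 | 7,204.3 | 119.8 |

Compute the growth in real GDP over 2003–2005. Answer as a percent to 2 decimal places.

Real GDP 2003 = 5824.5/1.070 = 5443.46.
Real GDP 2005 = 7204.3/1.198 = 6013.61.
Change = 6013.61/5443.46 − 1 = 0.1047.

10.47%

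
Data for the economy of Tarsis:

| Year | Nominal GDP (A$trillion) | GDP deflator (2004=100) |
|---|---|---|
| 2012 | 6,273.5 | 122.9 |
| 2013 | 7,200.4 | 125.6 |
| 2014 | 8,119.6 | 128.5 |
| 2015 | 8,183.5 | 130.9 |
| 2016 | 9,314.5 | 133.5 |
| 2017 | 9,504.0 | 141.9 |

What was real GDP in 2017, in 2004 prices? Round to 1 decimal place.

Real GDP 2017 = 9504.0 / 1.419 = 6697.67.

A$6,697.7 trillion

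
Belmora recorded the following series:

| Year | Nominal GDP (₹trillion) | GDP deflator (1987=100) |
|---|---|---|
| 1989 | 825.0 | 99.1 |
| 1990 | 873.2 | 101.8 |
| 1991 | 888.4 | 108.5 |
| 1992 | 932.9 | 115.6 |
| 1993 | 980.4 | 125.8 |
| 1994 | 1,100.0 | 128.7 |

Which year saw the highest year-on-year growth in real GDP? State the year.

1990: real = 873.2/1.018 = 857.76; growth vs 1989 (832.49) = 3.04%.
1991: real = 888.4/1.085 = 818.80; growth vs 1990 (857.76) = -4.54%.
1992: real = 932.9/1.156 = 807.01; growth vs 1991 (818.80) = -1.44%.
1993: real = 980.4/1.258 = 779.33; growth vs 1992 (807.01) = -3.43%.
1994: real = 1100.0/1.287 = 854.70; growth vs 1993 (779.33) = 9.67%.

1994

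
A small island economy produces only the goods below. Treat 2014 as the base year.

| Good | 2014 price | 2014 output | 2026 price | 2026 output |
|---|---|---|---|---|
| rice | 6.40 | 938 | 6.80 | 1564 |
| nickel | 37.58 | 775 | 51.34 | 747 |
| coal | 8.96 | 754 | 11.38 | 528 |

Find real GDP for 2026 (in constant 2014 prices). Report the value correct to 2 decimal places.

Real GDP 2026 = Σ (p_2014 × q_2026) = 6.40·1564 + 37.58·747 + 8.96·528 = 42812.74.

42812.74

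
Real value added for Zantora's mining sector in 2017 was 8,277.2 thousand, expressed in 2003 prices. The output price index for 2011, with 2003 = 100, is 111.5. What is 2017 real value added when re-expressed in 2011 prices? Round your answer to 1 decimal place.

Real value added in 2011 prices = Real value added in 2003 prices × (P_2011/P_2003) = 8277.2 × 1.115 = 9229.08.

9,229.1 thousand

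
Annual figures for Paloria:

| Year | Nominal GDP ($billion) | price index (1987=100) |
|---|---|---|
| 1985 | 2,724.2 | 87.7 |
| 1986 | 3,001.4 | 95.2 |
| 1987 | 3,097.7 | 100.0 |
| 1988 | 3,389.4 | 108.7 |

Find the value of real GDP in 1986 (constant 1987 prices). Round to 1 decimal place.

Real GDP 1986 = 3001.4 / 0.952 = 3152.73.

$3,152.7 billion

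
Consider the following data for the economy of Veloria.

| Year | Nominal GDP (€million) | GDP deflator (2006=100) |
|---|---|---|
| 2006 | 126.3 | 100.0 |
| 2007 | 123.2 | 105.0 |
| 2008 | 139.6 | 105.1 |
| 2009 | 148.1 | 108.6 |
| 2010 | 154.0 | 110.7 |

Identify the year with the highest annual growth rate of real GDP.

2007: real = 123.2/1.050 = 117.33; growth vs 2006 (126.30) = -7.10%.
2008: real = 139.6/1.051 = 132.83; growth vs 2007 (117.33) = 13.21%.
2009: real = 148.1/1.086 = 136.37; growth vs 2008 (132.83) = 2.67%.
2010: real = 154.0/1.107 = 139.11; growth vs 2009 (136.37) = 2.01%.

2008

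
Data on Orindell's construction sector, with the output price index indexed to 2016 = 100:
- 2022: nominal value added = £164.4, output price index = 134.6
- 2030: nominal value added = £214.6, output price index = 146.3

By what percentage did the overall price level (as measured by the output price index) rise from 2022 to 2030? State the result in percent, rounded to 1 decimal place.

Price-level change = 146.3 / 134.6 − 1 = 0.0869.

8.7%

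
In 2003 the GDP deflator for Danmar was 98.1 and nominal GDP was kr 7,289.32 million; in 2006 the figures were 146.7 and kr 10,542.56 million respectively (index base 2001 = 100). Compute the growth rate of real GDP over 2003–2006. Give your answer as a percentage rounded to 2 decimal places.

Deflate each year: 2003 → 7289.32/0.981 = 7430.50; 2006 → 10542.56/1.467 = 7186.48.
So real GDP changed by 7186.48/7430.50 − 1 = -0.0328, i.e. -3.28%.

-3.28%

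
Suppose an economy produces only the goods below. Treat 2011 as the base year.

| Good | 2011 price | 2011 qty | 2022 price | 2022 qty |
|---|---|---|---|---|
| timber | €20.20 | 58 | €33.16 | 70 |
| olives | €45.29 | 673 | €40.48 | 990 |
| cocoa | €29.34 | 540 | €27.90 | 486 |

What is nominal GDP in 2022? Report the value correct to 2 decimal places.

Nominal GDP 2022 = Σ (p_2022 × q_2022) = 33.16·70 + 40.48·990 + 27.90·486 = 55955.80.

€55955.80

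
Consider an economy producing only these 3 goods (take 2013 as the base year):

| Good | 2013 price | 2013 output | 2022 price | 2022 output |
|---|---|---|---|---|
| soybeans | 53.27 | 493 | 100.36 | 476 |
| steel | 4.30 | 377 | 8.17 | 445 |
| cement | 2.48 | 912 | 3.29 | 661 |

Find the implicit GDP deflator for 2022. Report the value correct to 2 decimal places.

Nominal GDP 2022 = 100.36·476 + 8.17·445 + 3.29·661 = 53581.70.
Real GDP 2022 (at 2013 prices) = 53.27·476 + 4.30·445 + 2.48·661 = 28909.30.
Deflator = Nominal/Real × 100 = 53581.70/28909.30 × 100 = 185.344.

185.34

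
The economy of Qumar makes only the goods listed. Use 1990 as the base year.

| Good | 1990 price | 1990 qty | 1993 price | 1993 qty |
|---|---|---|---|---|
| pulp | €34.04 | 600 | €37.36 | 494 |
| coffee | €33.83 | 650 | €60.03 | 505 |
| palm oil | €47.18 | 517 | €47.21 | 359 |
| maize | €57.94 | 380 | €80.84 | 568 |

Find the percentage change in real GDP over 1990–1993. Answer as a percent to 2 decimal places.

-5.71%

Real GDP 1990 = Nominal GDP 1990 = 34.04·600 + 33.83·650 + 47.18·517 + 57.94·380 = 88822.76.
Real GDP 1993 (at 1990 prices) = 34.04·494 + 33.83·505 + 47.18·359 + 57.94·568 = 83747.45.
Real growth = 83747.45/88822.76 − 1 = -0.0571.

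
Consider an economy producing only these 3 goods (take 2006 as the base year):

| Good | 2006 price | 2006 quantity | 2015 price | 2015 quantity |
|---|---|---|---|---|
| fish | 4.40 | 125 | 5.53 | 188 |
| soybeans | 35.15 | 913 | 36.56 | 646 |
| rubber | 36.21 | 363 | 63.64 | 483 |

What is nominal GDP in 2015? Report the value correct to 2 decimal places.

Nominal GDP 2015 = Σ (p_2015 × q_2015) = 5.53·188 + 36.56·646 + 63.64·483 = 55395.52.

55395.52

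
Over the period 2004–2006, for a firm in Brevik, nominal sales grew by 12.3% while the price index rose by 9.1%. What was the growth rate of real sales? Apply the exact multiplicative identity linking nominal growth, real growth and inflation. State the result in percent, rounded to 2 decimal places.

(1 + g_nom) = (1 + g_real)(1 + π), so g_real = 1.1230 / 1.0910 − 1 = 0.02933.

2.93%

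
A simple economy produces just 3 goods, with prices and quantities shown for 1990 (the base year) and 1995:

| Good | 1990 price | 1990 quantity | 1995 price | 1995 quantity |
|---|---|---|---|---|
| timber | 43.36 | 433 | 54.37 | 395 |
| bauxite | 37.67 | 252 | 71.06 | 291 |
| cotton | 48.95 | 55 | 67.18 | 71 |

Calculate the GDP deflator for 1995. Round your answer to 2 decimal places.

Nominal GDP 1995 = 54.37·395 + 71.06·291 + 67.18·71 = 46924.39.
Real GDP 1995 (at 1990 prices) = 43.36·395 + 37.67·291 + 48.95·71 = 31564.62.
Deflator = Nominal/Real × 100 = 46924.39/31564.62 × 100 = 148.661.

148.66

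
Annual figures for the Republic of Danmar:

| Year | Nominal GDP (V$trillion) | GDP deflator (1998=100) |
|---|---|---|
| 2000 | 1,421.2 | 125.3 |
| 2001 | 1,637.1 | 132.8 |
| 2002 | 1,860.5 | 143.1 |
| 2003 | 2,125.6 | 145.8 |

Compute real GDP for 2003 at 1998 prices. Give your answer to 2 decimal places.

V$1,457.89 trillion

Real GDP 2003 = 2125.6 / 1.458 = 1457.89.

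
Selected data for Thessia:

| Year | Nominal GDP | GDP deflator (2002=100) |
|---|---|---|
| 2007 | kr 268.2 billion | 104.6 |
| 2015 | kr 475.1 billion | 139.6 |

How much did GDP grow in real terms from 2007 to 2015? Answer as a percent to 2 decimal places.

Real GDP 2007 = 268.2 / 1.046 = 256.41.
Real GDP 2015 = 475.1 / 1.396 = 340.33.
Real growth = 340.33 / 256.41 − 1 = 0.3273.

32.73%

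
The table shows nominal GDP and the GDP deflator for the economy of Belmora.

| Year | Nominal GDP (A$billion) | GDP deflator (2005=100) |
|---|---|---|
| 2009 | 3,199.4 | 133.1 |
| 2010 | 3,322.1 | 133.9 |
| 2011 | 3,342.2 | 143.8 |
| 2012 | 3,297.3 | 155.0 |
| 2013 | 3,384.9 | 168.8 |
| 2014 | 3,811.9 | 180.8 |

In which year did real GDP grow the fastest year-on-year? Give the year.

2014

2010: real = 3322.1/1.339 = 2481.03; growth vs 2009 (2403.76) = 3.21%.
2011: real = 3342.2/1.438 = 2324.20; growth vs 2010 (2481.03) = -6.32%.
2012: real = 3297.3/1.550 = 2127.29; growth vs 2011 (2324.20) = -8.47%.
2013: real = 3384.9/1.688 = 2005.27; growth vs 2012 (2127.29) = -5.74%.
2014: real = 3811.9/1.808 = 2108.35; growth vs 2013 (2005.27) = 5.14%.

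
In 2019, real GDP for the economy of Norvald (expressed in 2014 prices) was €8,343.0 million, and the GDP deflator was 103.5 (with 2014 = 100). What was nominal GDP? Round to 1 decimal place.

Nominal GDP = Real × (GDP deflator/100) = 8343.0 × 1.035 = 8635.01.

€8,635.0 million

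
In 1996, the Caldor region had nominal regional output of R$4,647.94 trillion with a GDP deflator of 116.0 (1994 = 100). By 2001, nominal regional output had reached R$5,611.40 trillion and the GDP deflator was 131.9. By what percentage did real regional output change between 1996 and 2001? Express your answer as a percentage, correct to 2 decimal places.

6.18%

Real regional output 1996 = 4647.94 / 1.160 = 4006.84.
Real regional output 2001 = 5611.40 / 1.319 = 4254.28.
Real growth = 4254.28 / 4006.84 − 1 = 0.0618.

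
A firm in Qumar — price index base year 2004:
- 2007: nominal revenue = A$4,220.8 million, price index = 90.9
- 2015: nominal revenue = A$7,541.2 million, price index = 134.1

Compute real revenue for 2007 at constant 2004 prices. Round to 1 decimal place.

A$4,643.3 million

Real revenue = Nominal / (price index/100) = 4220.8 / 0.909 = 4643.34.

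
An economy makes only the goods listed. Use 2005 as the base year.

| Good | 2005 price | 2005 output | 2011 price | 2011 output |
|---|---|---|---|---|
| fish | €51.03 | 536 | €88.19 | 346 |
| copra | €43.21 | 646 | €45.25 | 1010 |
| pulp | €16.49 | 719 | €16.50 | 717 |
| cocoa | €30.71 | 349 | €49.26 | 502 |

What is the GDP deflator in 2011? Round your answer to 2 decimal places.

Nominal GDP 2011 = 88.19·346 + 45.25·1010 + 16.50·717 + 49.26·502 = 112775.26.
Real GDP 2011 (at 2005 prices) = 51.03·346 + 43.21·1010 + 16.49·717 + 30.71·502 = 88538.23.
Deflator = Nominal/Real × 100 = 112775.26/88538.23 × 100 = 127.375.

127.37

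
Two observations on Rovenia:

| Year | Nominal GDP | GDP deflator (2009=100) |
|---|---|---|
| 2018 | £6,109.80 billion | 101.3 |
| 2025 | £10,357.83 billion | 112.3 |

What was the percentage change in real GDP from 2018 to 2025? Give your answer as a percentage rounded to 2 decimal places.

Real GDP 2018 = 6109.80 / 1.013 = 6031.39.
Real GDP 2025 = 10357.83 / 1.123 = 9223.36.
Real growth = 9223.36 / 6031.39 − 1 = 0.5292.

52.92%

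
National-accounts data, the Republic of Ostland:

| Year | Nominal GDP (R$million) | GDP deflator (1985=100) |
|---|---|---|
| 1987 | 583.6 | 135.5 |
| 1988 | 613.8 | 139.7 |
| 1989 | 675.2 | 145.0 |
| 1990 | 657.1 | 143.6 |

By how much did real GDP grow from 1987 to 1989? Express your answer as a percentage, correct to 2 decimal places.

8.12%

Real GDP 1987 = 583.6/1.355 = 430.70.
Real GDP 1989 = 675.2/1.450 = 465.66.
Change = 465.66/430.70 − 1 = 0.0812.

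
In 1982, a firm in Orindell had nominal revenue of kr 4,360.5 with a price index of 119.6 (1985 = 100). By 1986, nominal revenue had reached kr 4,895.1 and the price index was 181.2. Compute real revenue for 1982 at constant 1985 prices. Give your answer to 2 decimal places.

kr 3,645.90

Real revenue = Nominal / (price index/100) = 4360.5 / 1.196 = 3645.90.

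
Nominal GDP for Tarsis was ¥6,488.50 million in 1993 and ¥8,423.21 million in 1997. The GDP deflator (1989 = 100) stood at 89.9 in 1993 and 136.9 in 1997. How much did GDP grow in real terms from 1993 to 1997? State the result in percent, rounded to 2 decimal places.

Deflate each year: 1993 → 6488.50/0.899 = 7217.46; 1997 → 8423.21/1.369 = 6152.82.
So real GDP changed by 6152.82/7217.46 − 1 = -0.1475, i.e. -14.75%.

-14.75%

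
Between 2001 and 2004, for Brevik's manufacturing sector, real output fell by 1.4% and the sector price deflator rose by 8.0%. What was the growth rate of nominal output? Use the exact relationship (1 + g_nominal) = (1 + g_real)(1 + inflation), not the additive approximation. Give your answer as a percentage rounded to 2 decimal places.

6.49%

(1 + g_nom) = (1 + g_real)(1 + π) = 0.9860 × 1.0800 = 1.06488.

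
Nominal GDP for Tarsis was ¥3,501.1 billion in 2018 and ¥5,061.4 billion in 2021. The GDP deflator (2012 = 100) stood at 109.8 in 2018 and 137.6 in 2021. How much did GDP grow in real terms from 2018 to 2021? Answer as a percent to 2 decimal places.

Deflate each year: 2018 → 3501.1/1.098 = 3188.62; 2021 → 5061.4/1.376 = 3678.34.
So real GDP changed by 3678.34/3188.62 − 1 = 0.1536, i.e. 15.36%.

15.36%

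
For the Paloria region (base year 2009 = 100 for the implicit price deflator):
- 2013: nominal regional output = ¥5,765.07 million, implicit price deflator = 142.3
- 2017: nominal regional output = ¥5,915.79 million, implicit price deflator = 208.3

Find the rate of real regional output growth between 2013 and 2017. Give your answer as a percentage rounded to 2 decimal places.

-29.90%

Deflate each year: 2013 → 5765.07/1.423 = 4051.35; 2017 → 5915.79/2.083 = 2840.03.
So real regional output changed by 2840.03/4051.35 − 1 = -0.2990, i.e. -29.90%.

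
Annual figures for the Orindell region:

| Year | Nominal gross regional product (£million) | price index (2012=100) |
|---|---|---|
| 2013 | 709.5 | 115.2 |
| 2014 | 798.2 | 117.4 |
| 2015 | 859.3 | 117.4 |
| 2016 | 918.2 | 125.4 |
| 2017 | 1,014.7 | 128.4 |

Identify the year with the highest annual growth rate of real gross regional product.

2014: real = 798.2/1.174 = 679.90; growth vs 2013 (615.89) = 10.39%.
2015: real = 859.3/1.174 = 731.94; growth vs 2014 (679.90) = 7.65%.
2016: real = 918.2/1.254 = 732.22; growth vs 2015 (731.94) = 0.04%.
2017: real = 1014.7/1.284 = 790.26; growth vs 2016 (732.22) = 7.93%.

2014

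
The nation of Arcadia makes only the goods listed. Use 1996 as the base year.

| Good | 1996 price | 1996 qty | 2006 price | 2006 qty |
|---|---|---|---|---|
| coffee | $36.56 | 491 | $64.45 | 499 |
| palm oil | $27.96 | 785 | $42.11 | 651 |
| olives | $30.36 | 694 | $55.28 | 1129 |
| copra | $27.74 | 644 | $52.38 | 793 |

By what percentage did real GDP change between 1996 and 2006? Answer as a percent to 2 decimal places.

Real GDP 1996 = Nominal GDP 1996 = 36.56·491 + 27.96·785 + 30.36·694 + 27.74·644 = 78833.96.
Real GDP 2006 (at 1996 prices) = 36.56·499 + 27.96·651 + 30.36·1129 + 27.74·793 = 92719.66.
Real growth = 92719.66/78833.96 − 1 = 0.1761.

17.61%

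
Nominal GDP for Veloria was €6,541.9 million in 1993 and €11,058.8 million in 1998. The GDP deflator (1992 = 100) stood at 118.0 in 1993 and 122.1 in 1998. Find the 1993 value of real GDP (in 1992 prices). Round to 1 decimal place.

Real GDP = Nominal / (GDP deflator/100) = 6541.9 / 1.180 = 5543.98.

€5,544.0 million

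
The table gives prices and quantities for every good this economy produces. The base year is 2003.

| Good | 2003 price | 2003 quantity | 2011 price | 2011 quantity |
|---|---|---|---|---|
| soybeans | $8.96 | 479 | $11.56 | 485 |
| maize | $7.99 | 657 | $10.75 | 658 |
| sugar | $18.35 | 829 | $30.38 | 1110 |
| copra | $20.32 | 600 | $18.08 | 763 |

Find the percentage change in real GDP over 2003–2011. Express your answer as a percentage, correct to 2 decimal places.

23.09%

Real GDP 2003 = Nominal GDP 2003 = 8.96·479 + 7.99·657 + 18.35·829 + 20.32·600 = 36945.42.
Real GDP 2011 (at 2003 prices) = 8.96·485 + 7.99·658 + 18.35·1110 + 20.32·763 = 45475.68.
Real growth = 45475.68/36945.42 − 1 = 0.2309.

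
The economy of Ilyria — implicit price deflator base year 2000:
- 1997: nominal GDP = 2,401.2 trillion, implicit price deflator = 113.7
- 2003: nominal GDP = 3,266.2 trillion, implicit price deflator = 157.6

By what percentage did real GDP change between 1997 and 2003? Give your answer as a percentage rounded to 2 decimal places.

Deflate each year: 1997 → 2401.2/1.137 = 2111.87; 2003 → 3266.2/1.576 = 2072.46.
So real GDP changed by 2072.46/2111.87 − 1 = -0.0187, i.e. -1.87%.

-1.87%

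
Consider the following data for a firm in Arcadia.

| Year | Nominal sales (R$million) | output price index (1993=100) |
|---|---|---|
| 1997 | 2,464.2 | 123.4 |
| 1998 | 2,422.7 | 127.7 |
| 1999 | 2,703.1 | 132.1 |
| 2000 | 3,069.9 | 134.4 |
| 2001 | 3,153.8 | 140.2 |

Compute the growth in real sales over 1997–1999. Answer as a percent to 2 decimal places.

Real sales 1997 = 2464.2/1.234 = 1996.92.
Real sales 1999 = 2703.1/1.321 = 2046.25.
Change = 2046.25/1996.92 − 1 = 0.0247.

2.47%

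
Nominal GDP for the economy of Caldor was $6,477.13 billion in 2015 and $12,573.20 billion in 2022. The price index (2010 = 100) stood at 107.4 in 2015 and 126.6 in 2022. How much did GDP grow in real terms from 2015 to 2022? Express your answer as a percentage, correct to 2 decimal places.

64.68%

Deflate each year: 2015 → 6477.13/1.074 = 6030.85; 2022 → 12573.20/1.266 = 9931.44.
So real GDP changed by 9931.44/6030.85 − 1 = 0.6468, i.e. 64.68%.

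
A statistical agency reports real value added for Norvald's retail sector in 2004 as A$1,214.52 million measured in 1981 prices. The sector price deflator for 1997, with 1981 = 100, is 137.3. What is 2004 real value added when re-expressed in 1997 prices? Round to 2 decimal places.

A$1,667.54 million

Real value added in 1997 prices = Real value added in 1981 prices × (P_1997/P_1981) = 1214.52 × 1.373 = 1667.54.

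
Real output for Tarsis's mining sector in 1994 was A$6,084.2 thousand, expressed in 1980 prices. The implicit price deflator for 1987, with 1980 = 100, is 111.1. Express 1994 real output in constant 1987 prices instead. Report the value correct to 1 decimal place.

Real output in 1987 prices = Real output in 1980 prices × (P_1987/P_1980) = 6084.2 × 1.111 = 6759.55.

A$6,759.5 thousand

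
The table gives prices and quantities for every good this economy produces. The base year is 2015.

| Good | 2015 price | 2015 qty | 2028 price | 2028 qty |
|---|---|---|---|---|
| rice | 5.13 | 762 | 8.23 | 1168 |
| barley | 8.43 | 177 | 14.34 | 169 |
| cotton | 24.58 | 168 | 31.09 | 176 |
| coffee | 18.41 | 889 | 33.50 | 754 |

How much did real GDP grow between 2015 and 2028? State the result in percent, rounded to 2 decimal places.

Real GDP 2015 = Nominal GDP 2015 = 5.13·762 + 8.43·177 + 24.58·168 + 18.41·889 = 25897.10.
Real GDP 2028 (at 2015 prices) = 5.13·1168 + 8.43·169 + 24.58·176 + 18.41·754 = 25623.73.
Real growth = 25623.73/25897.10 − 1 = -0.0106.

-1.06%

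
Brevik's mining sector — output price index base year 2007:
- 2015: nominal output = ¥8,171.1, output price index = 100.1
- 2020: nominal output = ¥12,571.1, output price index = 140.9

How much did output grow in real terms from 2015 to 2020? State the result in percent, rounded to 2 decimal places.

9.30%

Real output 2015 = 8171.1 / 1.001 = 8162.94.
Real output 2020 = 12571.1 / 1.409 = 8922.00.
Real growth = 8922.00 / 8162.94 − 1 = 0.0930.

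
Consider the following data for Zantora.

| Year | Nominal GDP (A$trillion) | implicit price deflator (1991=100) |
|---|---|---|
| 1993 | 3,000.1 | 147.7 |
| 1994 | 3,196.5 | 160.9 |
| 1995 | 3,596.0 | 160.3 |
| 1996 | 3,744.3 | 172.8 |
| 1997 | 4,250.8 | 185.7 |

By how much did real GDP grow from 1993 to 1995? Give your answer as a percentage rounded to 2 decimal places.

10.44%

Real GDP 1993 = 3000.1/1.477 = 2031.21.
Real GDP 1995 = 3596.0/1.603 = 2243.29.
Change = 2243.29/2031.21 − 1 = 0.1044.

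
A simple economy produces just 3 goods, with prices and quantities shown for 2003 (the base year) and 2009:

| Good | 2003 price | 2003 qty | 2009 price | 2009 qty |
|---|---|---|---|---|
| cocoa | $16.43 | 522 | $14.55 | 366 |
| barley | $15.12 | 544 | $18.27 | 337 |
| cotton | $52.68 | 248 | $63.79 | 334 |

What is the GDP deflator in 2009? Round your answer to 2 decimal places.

Nominal GDP 2009 = 14.55·366 + 18.27·337 + 63.79·334 = 32788.15.
Real GDP 2009 (at 2003 prices) = 16.43·366 + 15.12·337 + 52.68·334 = 28703.94.
Deflator = Nominal/Real × 100 = 32788.15/28703.94 × 100 = 114.229.

114.23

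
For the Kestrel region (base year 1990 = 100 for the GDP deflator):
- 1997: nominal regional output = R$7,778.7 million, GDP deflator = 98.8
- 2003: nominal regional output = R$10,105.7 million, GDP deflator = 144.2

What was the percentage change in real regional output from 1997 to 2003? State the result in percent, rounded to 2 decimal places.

-10.99%

Real regional output 1997 = 7778.7 / 0.988 = 7873.18.
Real regional output 2003 = 10105.7 / 1.442 = 7008.11.
Real growth = 7008.11 / 7873.18 − 1 = -0.1099.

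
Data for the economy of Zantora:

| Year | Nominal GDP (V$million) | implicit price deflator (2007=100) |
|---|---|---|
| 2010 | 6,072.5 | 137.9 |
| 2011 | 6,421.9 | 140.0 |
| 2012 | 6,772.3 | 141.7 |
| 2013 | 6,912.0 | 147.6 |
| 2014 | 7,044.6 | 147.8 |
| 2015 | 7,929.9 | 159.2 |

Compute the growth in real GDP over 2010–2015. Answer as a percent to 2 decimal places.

13.12%

Real GDP 2010 = 6072.5/1.379 = 4403.55.
Real GDP 2015 = 7929.9/1.592 = 4981.09.
Change = 4981.09/4403.55 − 1 = 0.1312.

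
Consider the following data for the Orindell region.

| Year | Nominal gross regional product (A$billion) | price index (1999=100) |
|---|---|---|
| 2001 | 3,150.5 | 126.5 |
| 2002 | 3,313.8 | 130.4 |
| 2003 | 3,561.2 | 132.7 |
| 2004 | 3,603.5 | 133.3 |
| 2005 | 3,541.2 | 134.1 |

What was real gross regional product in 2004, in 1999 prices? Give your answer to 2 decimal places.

Real gross regional product 2004 = 3603.5 / 1.333 = 2703.30.

A$2,703.30 billion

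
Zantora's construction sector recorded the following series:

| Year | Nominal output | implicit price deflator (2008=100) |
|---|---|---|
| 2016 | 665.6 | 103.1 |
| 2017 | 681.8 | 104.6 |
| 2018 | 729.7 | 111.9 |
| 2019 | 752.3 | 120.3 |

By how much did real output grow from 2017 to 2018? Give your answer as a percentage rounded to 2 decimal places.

0.04%

Real output 2017 = 681.8/1.046 = 651.82.
Real output 2018 = 729.7/1.119 = 652.10.
Change = 652.10/651.82 − 1 = 0.0004.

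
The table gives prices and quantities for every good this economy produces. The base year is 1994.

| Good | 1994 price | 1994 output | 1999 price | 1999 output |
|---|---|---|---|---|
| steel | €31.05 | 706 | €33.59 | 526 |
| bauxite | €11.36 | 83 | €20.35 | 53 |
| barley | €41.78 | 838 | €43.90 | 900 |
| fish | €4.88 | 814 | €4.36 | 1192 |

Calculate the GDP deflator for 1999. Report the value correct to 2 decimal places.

Nominal GDP 1999 = 33.59·526 + 20.35·53 + 43.90·900 + 4.36·1192 = 63454.01.
Real GDP 1999 (at 1994 prices) = 31.05·526 + 11.36·53 + 41.78·900 + 4.88·1192 = 60353.34.
Deflator = Nominal/Real × 100 = 63454.01/60353.34 × 100 = 105.138.

105.14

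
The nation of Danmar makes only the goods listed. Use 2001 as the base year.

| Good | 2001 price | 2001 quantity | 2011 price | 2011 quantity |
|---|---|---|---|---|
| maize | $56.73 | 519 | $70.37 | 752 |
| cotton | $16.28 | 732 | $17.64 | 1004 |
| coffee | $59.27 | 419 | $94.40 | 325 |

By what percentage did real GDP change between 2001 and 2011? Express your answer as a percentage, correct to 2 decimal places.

18.24%

Real GDP 2001 = Nominal GDP 2001 = 56.73·519 + 16.28·732 + 59.27·419 = 66193.96.
Real GDP 2011 (at 2001 prices) = 56.73·752 + 16.28·1004 + 59.27·325 = 78268.83.
Real growth = 78268.83/66193.96 − 1 = 0.1824.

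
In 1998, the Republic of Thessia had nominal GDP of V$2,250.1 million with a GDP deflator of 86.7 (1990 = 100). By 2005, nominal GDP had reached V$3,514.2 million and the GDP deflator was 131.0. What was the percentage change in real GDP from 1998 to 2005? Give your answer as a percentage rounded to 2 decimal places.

Deflate each year: 1998 → 2250.1/0.867 = 2595.27; 2005 → 3514.2/1.310 = 2682.60.
So real GDP changed by 2682.60/2595.27 − 1 = 0.0336, i.e. 3.36%.

3.36%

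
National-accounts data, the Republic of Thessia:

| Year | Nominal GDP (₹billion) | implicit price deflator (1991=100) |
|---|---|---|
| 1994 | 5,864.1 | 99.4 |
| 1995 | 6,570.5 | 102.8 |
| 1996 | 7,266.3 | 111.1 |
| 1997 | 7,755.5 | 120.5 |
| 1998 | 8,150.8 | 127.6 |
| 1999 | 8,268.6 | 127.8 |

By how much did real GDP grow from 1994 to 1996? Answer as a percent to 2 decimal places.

Real GDP 1994 = 5864.1/0.994 = 5899.50.
Real GDP 1996 = 7266.3/1.111 = 6540.32.
Change = 6540.32/5899.50 − 1 = 0.1086.

10.86%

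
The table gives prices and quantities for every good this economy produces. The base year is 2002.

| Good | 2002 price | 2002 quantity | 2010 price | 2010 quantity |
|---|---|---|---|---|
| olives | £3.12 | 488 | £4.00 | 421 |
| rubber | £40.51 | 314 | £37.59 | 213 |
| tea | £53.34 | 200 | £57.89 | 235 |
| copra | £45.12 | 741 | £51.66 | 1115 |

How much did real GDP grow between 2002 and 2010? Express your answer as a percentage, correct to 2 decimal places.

Real GDP 2002 = Nominal GDP 2002 = 3.12·488 + 40.51·314 + 53.34·200 + 45.12·741 = 58344.62.
Real GDP 2010 (at 2002 prices) = 3.12·421 + 40.51·213 + 53.34·235 + 45.12·1115 = 72785.85.
Real growth = 72785.85/58344.62 − 1 = 0.2475.

24.75%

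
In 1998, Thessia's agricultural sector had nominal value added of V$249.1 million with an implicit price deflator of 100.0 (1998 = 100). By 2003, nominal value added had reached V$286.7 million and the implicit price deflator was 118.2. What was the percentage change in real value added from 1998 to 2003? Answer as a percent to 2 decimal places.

-2.63%

Deflate each year: 1998 → 249.1/1.000 = 249.10; 2003 → 286.7/1.182 = 242.55.
So real value added changed by 242.55/249.10 − 1 = -0.0263, i.e. -2.63%.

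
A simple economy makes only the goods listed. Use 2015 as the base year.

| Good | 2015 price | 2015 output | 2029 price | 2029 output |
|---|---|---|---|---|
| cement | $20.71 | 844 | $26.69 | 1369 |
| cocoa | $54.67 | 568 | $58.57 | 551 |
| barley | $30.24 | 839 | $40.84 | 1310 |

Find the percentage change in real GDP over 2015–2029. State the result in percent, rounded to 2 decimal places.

Real GDP 2015 = Nominal GDP 2015 = 20.71·844 + 54.67·568 + 30.24·839 = 73903.16.
Real GDP 2029 (at 2015 prices) = 20.71·1369 + 54.67·551 + 30.24·1310 = 98089.56.
Real growth = 98089.56/73903.16 − 1 = 0.3273.

32.73%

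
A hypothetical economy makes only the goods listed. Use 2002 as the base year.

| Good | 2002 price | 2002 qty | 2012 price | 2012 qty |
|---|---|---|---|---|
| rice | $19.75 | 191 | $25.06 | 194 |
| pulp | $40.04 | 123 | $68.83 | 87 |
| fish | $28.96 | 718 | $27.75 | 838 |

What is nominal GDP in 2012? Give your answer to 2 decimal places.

$34104.35

Nominal GDP 2012 = Σ (p_2012 × q_2012) = 25.06·194 + 68.83·87 + 27.75·838 = 34104.35.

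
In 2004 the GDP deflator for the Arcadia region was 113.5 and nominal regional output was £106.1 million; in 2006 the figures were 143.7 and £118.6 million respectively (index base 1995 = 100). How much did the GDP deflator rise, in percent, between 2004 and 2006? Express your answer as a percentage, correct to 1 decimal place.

Price-level change = 143.7 / 113.5 − 1 = 0.2661.

26.6%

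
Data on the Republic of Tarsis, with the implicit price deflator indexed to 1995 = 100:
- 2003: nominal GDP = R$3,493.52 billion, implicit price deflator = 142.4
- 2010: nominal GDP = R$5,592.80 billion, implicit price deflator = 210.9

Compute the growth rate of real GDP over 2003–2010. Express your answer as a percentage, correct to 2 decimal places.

Real GDP 2003 = 3493.52 / 1.424 = 2453.31.
Real GDP 2010 = 5592.80 / 2.109 = 2651.87.
Real growth = 2651.87 / 2453.31 − 1 = 0.0809.

8.09%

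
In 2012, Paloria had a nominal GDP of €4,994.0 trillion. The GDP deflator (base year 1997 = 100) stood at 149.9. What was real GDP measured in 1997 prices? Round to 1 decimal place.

Real GDP = Nominal / (GDP deflator/100) = 4994.0 / 1.499 = 3331.55.

€3,331.6 trillion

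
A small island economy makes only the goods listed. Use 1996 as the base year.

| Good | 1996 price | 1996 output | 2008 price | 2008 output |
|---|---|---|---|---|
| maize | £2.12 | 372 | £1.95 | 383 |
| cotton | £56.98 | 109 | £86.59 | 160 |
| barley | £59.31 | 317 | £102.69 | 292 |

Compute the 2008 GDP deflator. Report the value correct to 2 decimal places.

163.64

Nominal GDP 2008 = 1.95·383 + 86.59·160 + 102.69·292 = 44586.73.
Real GDP 2008 (at 1996 prices) = 2.12·383 + 56.98·160 + 59.31·292 = 27247.28.
Deflator = Nominal/Real × 100 = 44586.73/27247.28 × 100 = 163.637.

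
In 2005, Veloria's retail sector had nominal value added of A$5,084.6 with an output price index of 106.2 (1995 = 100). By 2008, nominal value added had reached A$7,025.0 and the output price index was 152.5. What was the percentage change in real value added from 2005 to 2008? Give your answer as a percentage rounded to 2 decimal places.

-3.78%

Real value added 2005 = 5084.6 / 1.062 = 4787.76.
Real value added 2008 = 7025.0 / 1.525 = 4606.56.
Real growth = 4606.56 / 4787.76 − 1 = -0.0378.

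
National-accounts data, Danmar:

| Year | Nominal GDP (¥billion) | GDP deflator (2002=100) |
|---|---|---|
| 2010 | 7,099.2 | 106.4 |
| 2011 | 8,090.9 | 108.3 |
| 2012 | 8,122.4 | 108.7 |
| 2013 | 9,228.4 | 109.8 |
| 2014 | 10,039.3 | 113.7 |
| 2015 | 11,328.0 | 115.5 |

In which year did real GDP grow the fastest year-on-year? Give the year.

2013

2011: real = 8090.9/1.083 = 7470.82; growth vs 2010 (6672.18) = 11.97%.
2012: real = 8122.4/1.087 = 7472.31; growth vs 2011 (7470.82) = 0.02%.
2013: real = 9228.4/1.098 = 8404.74; growth vs 2012 (7472.31) = 12.48%.
2014: real = 10039.3/1.137 = 8829.64; growth vs 2013 (8404.74) = 5.06%.
2015: real = 11328.0/1.155 = 9807.79; growth vs 2014 (8829.64) = 11.08%.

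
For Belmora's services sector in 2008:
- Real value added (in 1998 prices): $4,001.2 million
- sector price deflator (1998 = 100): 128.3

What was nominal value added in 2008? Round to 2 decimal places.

Nominal value added = Real × (sector price deflator/100) = 4001.2 × 1.283 = 5133.54.

$5,133.54 million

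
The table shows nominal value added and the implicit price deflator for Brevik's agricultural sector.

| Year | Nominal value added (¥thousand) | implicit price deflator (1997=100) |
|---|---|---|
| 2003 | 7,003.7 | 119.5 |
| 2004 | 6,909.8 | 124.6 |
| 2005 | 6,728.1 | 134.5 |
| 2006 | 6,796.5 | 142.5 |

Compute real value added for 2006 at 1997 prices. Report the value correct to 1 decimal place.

¥4,769.5 thousand

Real value added 2006 = 6796.5 / 1.425 = 4769.47.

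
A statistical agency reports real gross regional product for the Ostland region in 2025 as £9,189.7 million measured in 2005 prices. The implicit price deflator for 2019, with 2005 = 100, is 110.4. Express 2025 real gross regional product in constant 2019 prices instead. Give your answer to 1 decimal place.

£10,145.4 million

Real gross regional product in 2019 prices = Real gross regional product in 2005 prices × (P_2019/P_2005) = 9189.7 × 1.104 = 10145.43.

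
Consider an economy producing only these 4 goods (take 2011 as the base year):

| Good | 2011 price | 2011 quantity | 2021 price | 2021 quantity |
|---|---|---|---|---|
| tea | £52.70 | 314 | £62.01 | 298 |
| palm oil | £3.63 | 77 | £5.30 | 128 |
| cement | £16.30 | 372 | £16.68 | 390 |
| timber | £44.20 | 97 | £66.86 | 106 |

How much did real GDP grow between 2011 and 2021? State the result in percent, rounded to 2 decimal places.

Real GDP 2011 = Nominal GDP 2011 = 52.70·314 + 3.63·77 + 16.30·372 + 44.20·97 = 27178.31.
Real GDP 2021 (at 2011 prices) = 52.70·298 + 3.63·128 + 16.30·390 + 44.20·106 = 27211.44.
Real growth = 27211.44/27178.31 − 1 = 0.0012.

0.12%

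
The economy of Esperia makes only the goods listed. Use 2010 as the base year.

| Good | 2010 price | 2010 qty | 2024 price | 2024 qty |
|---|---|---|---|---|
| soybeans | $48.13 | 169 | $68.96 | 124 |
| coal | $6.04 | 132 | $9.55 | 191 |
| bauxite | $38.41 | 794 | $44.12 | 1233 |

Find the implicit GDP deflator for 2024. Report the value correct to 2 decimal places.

118.89

Nominal GDP 2024 = 68.96·124 + 9.55·191 + 44.12·1233 = 64775.05.
Real GDP 2024 (at 2010 prices) = 48.13·124 + 6.04·191 + 38.41·1233 = 54481.29.
Deflator = Nominal/Real × 100 = 64775.05/54481.29 × 100 = 118.894.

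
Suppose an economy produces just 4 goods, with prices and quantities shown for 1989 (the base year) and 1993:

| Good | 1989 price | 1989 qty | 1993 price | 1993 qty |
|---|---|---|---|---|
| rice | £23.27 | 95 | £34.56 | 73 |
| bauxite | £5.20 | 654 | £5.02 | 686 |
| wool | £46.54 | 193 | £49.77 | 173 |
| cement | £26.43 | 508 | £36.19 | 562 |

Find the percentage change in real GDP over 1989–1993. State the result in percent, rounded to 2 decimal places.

Real GDP 1989 = Nominal GDP 1989 = 23.27·95 + 5.20·654 + 46.54·193 + 26.43·508 = 28020.11.
Real GDP 1993 (at 1989 prices) = 23.27·73 + 5.20·686 + 46.54·173 + 26.43·562 = 28170.99.
Real growth = 28170.99/28020.11 − 1 = 0.0054.

0.54%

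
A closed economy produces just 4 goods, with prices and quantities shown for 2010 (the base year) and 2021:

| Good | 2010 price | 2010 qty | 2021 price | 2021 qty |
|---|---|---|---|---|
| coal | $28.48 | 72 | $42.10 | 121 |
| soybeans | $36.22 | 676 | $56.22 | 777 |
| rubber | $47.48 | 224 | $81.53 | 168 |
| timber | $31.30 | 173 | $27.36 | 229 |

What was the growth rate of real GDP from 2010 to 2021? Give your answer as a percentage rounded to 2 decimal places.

9.74%

Real GDP 2010 = Nominal GDP 2010 = 28.48·72 + 36.22·676 + 47.48·224 + 31.30·173 = 42585.70.
Real GDP 2021 (at 2010 prices) = 28.48·121 + 36.22·777 + 47.48·168 + 31.30·229 = 46733.36.
Real growth = 46733.36/42585.70 − 1 = 0.0974.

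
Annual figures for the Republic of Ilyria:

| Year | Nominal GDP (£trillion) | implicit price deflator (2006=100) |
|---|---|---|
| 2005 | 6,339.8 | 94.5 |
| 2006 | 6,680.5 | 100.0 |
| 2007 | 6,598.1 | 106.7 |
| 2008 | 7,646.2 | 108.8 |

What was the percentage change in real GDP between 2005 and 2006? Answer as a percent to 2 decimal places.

-0.42%

Real GDP 2005 = 6339.8/0.945 = 6708.78.
Real GDP 2006 = 6680.5/1.000 = 6680.50.
Change = 6680.50/6708.78 − 1 = -0.0042.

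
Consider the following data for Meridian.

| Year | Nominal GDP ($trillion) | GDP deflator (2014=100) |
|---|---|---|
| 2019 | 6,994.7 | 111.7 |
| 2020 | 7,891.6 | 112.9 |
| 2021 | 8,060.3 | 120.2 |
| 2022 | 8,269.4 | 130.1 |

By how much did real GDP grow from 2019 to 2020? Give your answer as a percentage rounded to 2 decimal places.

11.62%

Real GDP 2019 = 6994.7/1.117 = 6262.04.
Real GDP 2020 = 7891.6/1.129 = 6989.90.
Change = 6989.90/6262.04 − 1 = 0.1162.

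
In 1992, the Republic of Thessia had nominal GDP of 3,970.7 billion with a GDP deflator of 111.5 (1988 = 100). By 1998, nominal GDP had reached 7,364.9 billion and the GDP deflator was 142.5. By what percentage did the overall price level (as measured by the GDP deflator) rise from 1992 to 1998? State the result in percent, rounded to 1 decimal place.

27.8%

Price-level change = 142.5 / 111.5 − 1 = 0.2780.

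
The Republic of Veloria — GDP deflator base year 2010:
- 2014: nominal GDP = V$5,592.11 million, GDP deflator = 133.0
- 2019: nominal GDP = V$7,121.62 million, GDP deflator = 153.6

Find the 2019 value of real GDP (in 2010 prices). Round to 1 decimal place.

V$4,636.5 million

Real GDP = Nominal / (GDP deflator/100) = 7121.62 / 1.536 = 4636.47.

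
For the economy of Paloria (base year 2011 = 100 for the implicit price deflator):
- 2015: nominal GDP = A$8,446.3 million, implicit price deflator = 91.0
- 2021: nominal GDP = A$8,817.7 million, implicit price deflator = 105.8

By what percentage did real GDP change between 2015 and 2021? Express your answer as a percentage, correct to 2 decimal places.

-10.21%

Real GDP 2015 = 8446.3 / 0.910 = 9281.65.
Real GDP 2021 = 8817.7 / 1.058 = 8334.31.
Real growth = 8334.31 / 9281.65 − 1 = -0.1021.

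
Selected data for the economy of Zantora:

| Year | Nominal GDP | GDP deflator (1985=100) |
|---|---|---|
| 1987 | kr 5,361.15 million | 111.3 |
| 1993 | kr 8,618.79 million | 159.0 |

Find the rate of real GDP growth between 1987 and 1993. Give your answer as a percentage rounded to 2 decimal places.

Deflate each year: 1987 → 5361.15/1.113 = 4816.85; 1993 → 8618.79/1.590 = 5420.62.
So real GDP changed by 5420.62/4816.85 − 1 = 0.1253, i.e. 12.53%.

12.53%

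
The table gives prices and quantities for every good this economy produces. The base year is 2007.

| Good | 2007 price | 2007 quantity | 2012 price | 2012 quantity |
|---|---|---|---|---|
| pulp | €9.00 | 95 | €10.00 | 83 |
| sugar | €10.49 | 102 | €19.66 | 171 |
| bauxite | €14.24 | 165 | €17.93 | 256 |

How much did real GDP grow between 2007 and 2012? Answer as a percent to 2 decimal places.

44.72%

Real GDP 2007 = Nominal GDP 2007 = 9.00·95 + 10.49·102 + 14.24·165 = 4274.58.
Real GDP 2012 (at 2007 prices) = 9.00·83 + 10.49·171 + 14.24·256 = 6186.23.
Real growth = 6186.23/4274.58 − 1 = 0.4472.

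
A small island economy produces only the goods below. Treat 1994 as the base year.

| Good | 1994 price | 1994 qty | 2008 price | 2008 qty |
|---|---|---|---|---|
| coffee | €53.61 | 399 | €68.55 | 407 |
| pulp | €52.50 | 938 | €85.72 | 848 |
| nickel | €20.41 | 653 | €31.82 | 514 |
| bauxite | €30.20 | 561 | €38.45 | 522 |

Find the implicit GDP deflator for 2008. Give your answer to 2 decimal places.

147.98

Nominal GDP 2008 = 68.55·407 + 85.72·848 + 31.82·514 + 38.45·522 = 137016.79.
Real GDP 2008 (at 1994 prices) = 53.61·407 + 52.50·848 + 20.41·514 + 30.20·522 = 92594.41.
Deflator = Nominal/Real × 100 = 137016.79/92594.41 × 100 = 147.975.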